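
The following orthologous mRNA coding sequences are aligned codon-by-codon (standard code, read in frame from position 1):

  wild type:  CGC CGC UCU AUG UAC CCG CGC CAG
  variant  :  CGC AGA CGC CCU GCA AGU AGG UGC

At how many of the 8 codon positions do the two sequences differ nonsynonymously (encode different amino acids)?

Codon 1: CGC Arg / CGC Arg — identical.
Codon 2: CGC Arg / AGA Arg — synonymous.
Codon 3: UCU Ser / CGC Arg — nonsynonymous.
Codon 4: AUG Met / CCU Pro — nonsynonymous.
Codon 5: UAC Tyr / GCA Ala — nonsynonymous.
Codon 6: CCG Pro / AGU Ser — nonsynonymous.
Codon 7: CGC Arg / AGG Arg — synonymous.
Codon 8: CAG Gln / UGC Cys — nonsynonymous.
Nonsynonymous differences: 5.

5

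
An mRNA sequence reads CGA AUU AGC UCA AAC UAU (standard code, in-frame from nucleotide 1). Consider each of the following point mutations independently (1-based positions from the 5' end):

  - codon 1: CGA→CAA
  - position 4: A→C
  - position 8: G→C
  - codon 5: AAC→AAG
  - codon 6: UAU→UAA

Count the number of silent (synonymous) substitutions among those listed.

0

Codon 1: CGA (Arg) → CAA (Gln) — missense.
Codon 2: AUU (Ile) → CUU (Leu) — missense.
Codon 3: AGC (Ser) → ACC (Thr) — missense.
Codon 5: AAC (Asn) → AAG (Lys) — missense.
Codon 6: UAU (Tyr) → UAA (Stop) — nonsense.
Synonymous: 0 of 5.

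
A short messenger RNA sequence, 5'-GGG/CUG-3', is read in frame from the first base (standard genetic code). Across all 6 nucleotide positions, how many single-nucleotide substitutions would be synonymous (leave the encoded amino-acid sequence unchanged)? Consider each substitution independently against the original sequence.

7

Codon 1 (GGG, Gly): 3 synonymous substitutions.
Codon 2 (CUG, Leu): 4 synonymous substitutions.
Total: 3 + 4 = 7.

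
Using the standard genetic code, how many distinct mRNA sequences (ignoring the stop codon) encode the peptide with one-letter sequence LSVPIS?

10368

Leu: 6 codons.
Ser: 6 codons.
Val: 4 codons.
Pro: 4 codons.
Ile: 3 codons.
Ser: 6 codons.
6 × 6 × 4 × 4 × 3 × 6 = 10368.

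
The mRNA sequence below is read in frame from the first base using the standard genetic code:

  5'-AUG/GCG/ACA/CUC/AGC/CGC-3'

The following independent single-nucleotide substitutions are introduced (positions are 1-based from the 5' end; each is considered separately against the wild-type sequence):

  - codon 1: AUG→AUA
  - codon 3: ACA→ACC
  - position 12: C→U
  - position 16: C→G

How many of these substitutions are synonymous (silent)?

Codon 1: AUG (Met) → AUA (Ile) — missense.
Codon 3: ACA (Thr) → ACC (Thr) — synonymous.
Codon 4: CUC (Leu) → CUU (Leu) — synonymous.
Codon 6: CGC (Arg) → GGC (Gly) — missense.
Synonymous: 2 of 4.

2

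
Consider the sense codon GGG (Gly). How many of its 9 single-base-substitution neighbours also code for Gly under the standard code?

Position 1: none → 0 synonymous.
Position 2: none → 0 synonymous.
Position 3: GGT, GGC, GGA → 3 synonymous.
Total: 0 + 0 + 3 = 3.

3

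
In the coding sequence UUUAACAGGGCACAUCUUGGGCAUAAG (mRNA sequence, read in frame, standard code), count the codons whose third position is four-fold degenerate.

3

Codon 1 UUU (Phe): third position 2-fold.
Codon 2 AAC (Asn): third position 2-fold.
Codon 3 AGG (Arg): third position 2-fold.
Codon 4 GCA (Ala): third position 4-fold.
Codon 5 CAU (His): third position 2-fold.
Codon 6 CUU (Leu): third position 4-fold.
Codon 7 GGG (Gly): third position 4-fold.
Codon 8 CAU (His): third position 2-fold.
Codon 9 AAG (Lys): third position 2-fold.
Four-fold degenerate third positions: 3.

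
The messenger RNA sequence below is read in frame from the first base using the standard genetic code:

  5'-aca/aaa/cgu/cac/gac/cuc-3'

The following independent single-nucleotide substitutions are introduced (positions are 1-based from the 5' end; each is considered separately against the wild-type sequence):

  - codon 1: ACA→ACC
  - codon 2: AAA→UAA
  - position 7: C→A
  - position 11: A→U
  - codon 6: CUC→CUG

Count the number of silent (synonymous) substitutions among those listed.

Codon 1: ACA (Thr) → ACC (Thr) — synonymous.
Codon 2: AAA (Lys) → UAA (Stop) — nonsense.
Codon 3: CGU (Arg) → AGU (Ser) — missense.
Codon 4: CAC (His) → CUC (Leu) — missense.
Codon 6: CUC (Leu) → CUG (Leu) — synonymous.
Synonymous: 2 of 5.

2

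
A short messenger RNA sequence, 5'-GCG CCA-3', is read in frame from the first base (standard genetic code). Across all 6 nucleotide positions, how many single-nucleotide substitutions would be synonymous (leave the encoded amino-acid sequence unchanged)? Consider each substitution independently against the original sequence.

Codon 1 (GCG, Ala): 3 synonymous substitutions.
Codon 2 (CCA, Pro): 3 synonymous substitutions.
Total: 3 + 3 = 6.

6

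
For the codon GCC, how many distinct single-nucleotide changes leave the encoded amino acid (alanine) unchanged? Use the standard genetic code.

Position 1: none → 0 synonymous.
Position 2: none → 0 synonymous.
Position 3: GCU, GCA, GCG → 3 synonymous.
Total: 0 + 0 + 3 = 3.

3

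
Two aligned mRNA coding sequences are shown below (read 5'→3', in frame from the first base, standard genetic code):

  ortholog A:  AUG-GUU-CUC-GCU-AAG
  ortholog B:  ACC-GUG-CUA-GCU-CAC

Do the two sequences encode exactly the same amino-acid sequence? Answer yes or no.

no

Codon 1: AUG Met / ACC Thr — nonsynonymous.
Codon 2: GUU Val / GUG Val — synonymous.
Codon 3: CUC Leu / CUA Leu — synonymous.
Codon 4: GCU Ala / GCU Ala — identical.
Codon 5: AAG Lys / CAC His — nonsynonymous.
Nonsynonymous differences: 2 → different protein.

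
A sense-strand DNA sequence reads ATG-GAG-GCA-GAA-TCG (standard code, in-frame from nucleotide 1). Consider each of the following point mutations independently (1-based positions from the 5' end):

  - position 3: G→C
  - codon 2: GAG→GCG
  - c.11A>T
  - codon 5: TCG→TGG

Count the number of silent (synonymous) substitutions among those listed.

0

Codon 1: ATG (Met) → ATC (Ile) — missense.
Codon 2: GAG (Glu) → GCG (Ala) — missense.
Codon 4: GAA (Glu) → GTA (Val) — missense.
Codon 5: TCG (Ser) → TGG (Trp) — missense.
Synonymous: 0 of 4.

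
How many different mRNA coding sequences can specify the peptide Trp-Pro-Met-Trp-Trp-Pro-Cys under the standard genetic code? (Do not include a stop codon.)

Trp: 1 codon.
Pro: 4 codons.
Met: 1 codon.
Trp: 1 codon.
Trp: 1 codon.
Pro: 4 codons.
Cys: 2 codons.
1 × 4 × 1 × 1 × 1 × 4 × 2 = 32.

32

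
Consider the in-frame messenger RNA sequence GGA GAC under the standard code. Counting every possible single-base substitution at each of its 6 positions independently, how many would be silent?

4

Codon 1 (GGA, Gly): 3 synonymous substitutions.
Codon 2 (GAC, Asp): 1 synonymous substitution.
Total: 3 + 1 = 4.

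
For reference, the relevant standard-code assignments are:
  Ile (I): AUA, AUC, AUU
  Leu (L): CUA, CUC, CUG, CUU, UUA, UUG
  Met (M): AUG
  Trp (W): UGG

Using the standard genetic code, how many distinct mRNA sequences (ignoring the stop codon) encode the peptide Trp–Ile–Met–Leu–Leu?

108

Trp: 1 codon.
Ile: 3 codons.
Met: 1 codon.
Leu: 6 codons.
Leu: 6 codons.
1 × 3 × 1 × 6 × 6 = 108.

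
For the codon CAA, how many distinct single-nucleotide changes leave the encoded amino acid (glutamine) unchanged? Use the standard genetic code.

Position 1: none → 0 synonymous.
Position 2: none → 0 synonymous.
Position 3: CAG → 1 synonymous.
Total: 0 + 0 + 1 = 1.

1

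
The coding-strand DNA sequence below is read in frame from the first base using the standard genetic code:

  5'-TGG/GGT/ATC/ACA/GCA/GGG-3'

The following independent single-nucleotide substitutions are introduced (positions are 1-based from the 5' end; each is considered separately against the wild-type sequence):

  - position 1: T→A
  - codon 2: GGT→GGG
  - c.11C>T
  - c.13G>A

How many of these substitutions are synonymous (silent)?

1

Codon 1: TGG (Trp) → AGG (Arg) — missense.
Codon 2: GGT (Gly) → GGG (Gly) — synonymous.
Codon 4: ACA (Thr) → ATA (Ile) — missense.
Codon 5: GCA (Ala) → ACA (Thr) — missense.
Synonymous: 1 of 4.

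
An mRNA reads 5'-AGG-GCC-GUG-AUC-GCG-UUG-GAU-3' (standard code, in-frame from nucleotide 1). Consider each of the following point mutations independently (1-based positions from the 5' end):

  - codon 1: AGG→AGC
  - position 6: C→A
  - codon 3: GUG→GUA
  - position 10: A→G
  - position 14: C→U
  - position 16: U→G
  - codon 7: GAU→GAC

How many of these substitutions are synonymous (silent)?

Codon 1: AGG (Arg) → AGC (Ser) — missense.
Codon 2: GCC (Ala) → GCA (Ala) — synonymous.
Codon 3: GUG (Val) → GUA (Val) — synonymous.
Codon 4: AUC (Ile) → GUC (Val) — missense.
Codon 5: GCG (Ala) → GUG (Val) — missense.
Codon 6: UUG (Leu) → GUG (Val) — missense.
Codon 7: GAU (Asp) → GAC (Asp) — synonymous.
Synonymous: 3 of 7.

3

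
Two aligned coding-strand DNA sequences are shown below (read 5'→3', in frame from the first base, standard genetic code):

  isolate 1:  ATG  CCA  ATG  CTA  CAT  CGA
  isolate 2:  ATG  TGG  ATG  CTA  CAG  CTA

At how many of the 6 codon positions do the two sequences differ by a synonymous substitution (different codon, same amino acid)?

0

Codon 1: ATG Met / ATG Met — identical.
Codon 2: CCA Pro / TGG Trp — nonsynonymous.
Codon 3: ATG Met / ATG Met — identical.
Codon 4: CTA Leu / CTA Leu — identical.
Codon 5: CAT His / CAG Gln — nonsynonymous.
Codon 6: CGA Arg / CTA Leu — nonsynonymous.
Synonymous differences: 0.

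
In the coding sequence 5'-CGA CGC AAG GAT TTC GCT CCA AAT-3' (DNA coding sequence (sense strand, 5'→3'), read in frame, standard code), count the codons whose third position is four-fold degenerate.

Codon 1 CGA (Arg): third position 4-fold.
Codon 2 CGC (Arg): third position 4-fold.
Codon 3 AAG (Lys): third position 2-fold.
Codon 4 GAT (Asp): third position 2-fold.
Codon 5 TTC (Phe): third position 2-fold.
Codon 6 GCT (Ala): third position 4-fold.
Codon 7 CCA (Pro): third position 4-fold.
Codon 8 AAT (Asn): third position 2-fold.
Four-fold degenerate third positions: 4.

4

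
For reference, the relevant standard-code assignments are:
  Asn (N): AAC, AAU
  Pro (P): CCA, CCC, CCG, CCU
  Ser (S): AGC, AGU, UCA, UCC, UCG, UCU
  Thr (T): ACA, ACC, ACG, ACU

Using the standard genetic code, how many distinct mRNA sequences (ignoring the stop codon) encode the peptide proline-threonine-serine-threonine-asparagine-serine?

4608

Pro: 4 codons.
Thr: 4 codons.
Ser: 6 codons.
Thr: 4 codons.
Asn: 2 codons.
Ser: 6 codons.
4 × 4 × 6 × 4 × 2 × 6 = 4608.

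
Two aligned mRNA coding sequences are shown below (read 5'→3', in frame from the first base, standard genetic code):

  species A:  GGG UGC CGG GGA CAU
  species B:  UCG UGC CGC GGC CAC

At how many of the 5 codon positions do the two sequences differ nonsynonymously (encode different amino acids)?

Codon 1: GGG Gly / UCG Ser — nonsynonymous.
Codon 2: UGC Cys / UGC Cys — identical.
Codon 3: CGG Arg / CGC Arg — synonymous.
Codon 4: GGA Gly / GGC Gly — synonymous.
Codon 5: CAU His / CAC His — synonymous.
Nonsynonymous differences: 1.

1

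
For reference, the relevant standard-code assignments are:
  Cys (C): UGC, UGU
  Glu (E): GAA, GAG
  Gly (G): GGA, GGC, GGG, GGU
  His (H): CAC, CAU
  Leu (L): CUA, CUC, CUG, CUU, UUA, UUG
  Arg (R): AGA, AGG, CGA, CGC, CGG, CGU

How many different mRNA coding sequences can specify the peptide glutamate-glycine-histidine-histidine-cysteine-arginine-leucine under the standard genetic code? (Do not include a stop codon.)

Glu: 2 codons.
Gly: 4 codons.
His: 2 codons.
His: 2 codons.
Cys: 2 codons.
Arg: 6 codons.
Leu: 6 codons.
2 × 4 × 2 × 2 × 2 × 6 × 6 = 2304.

2304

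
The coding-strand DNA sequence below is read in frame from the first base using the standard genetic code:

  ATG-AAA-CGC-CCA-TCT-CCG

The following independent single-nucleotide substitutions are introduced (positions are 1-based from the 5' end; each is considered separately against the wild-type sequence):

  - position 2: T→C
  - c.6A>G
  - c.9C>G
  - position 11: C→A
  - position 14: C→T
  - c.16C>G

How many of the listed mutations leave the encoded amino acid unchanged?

Codon 1: ATG (Met) → ACG (Thr) — missense.
Codon 2: AAA (Lys) → AAG (Lys) — synonymous.
Codon 3: CGC (Arg) → CGG (Arg) — synonymous.
Codon 4: CCA (Pro) → CAA (Gln) — missense.
Codon 5: TCT (Ser) → TTT (Phe) — missense.
Codon 6: CCG (Pro) → GCG (Ala) — missense.
Synonymous: 2 of 6.

2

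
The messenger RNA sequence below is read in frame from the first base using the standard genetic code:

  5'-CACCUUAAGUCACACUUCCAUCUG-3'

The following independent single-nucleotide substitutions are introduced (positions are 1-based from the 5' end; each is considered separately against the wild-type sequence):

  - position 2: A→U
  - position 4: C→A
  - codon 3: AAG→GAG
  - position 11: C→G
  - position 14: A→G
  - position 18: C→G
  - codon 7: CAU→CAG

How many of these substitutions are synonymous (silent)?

0

Codon 1: CAC (His) → CUC (Leu) — missense.
Codon 2: CUU (Leu) → AUU (Ile) — missense.
Codon 3: AAG (Lys) → GAG (Glu) — missense.
Codon 4: UCA (Ser) → UGA (Stop) — nonsense.
Codon 5: CAC (His) → CGC (Arg) — missense.
Codon 6: UUC (Phe) → UUG (Leu) — missense.
Codon 7: CAU (His) → CAG (Gln) — missense.
Synonymous: 0 of 7.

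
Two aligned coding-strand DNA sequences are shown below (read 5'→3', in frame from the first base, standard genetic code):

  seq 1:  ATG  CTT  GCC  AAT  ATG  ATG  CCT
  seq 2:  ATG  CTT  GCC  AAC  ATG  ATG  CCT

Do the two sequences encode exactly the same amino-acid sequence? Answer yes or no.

Codon 1: ATG Met / ATG Met — identical.
Codon 2: CTT Leu / CTT Leu — identical.
Codon 3: GCC Ala / GCC Ala — identical.
Codon 4: AAT Asn / AAC Asn — synonymous.
Codon 5: ATG Met / ATG Met — identical.
Codon 6: ATG Met / ATG Met — identical.
Codon 7: CCT Pro / CCT Pro — identical.
Nonsynonymous differences: 0 → same protein.

yes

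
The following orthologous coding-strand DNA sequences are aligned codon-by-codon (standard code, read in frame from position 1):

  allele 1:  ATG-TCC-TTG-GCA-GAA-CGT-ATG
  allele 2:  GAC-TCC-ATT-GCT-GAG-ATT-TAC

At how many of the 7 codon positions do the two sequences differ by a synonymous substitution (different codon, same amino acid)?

2

Codon 1: ATG Met / GAC Asp — nonsynonymous.
Codon 2: TCC Ser / TCC Ser — identical.
Codon 3: TTG Leu / ATT Ile — nonsynonymous.
Codon 4: GCA Ala / GCT Ala — synonymous.
Codon 5: GAA Glu / GAG Glu — synonymous.
Codon 6: CGT Arg / ATT Ile — nonsynonymous.
Codon 7: ATG Met / TAC Tyr — nonsynonymous.
Synonymous differences: 2.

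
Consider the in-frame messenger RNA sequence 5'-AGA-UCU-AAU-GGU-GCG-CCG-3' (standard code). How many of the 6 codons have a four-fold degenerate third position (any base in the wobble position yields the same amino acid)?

Codon 1 AGA (Arg): third position 2-fold.
Codon 2 UCU (Ser): third position 4-fold.
Codon 3 AAU (Asn): third position 2-fold.
Codon 4 GGU (Gly): third position 4-fold.
Codon 5 GCG (Ala): third position 4-fold.
Codon 6 CCG (Pro): third position 4-fold.
Four-fold degenerate third positions: 4.

4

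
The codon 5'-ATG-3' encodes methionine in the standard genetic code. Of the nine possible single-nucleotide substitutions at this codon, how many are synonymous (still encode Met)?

0

Position 1: none → 0 synonymous.
Position 2: none → 0 synonymous.
Position 3: none → 0 synonymous.
Total: 0 + 0 + 0 = 0.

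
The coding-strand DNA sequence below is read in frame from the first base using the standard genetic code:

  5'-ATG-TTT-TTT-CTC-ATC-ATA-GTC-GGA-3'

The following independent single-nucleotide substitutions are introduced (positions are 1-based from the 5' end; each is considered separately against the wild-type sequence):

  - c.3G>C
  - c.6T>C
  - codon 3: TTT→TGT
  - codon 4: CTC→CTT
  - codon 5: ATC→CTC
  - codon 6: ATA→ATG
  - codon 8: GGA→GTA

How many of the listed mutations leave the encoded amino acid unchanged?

2

Codon 1: ATG (Met) → ATC (Ile) — missense.
Codon 2: TTT (Phe) → TTC (Phe) — synonymous.
Codon 3: TTT (Phe) → TGT (Cys) — missense.
Codon 4: CTC (Leu) → CTT (Leu) — synonymous.
Codon 5: ATC (Ile) → CTC (Leu) — missense.
Codon 6: ATA (Ile) → ATG (Met) — missense.
Codon 8: GGA (Gly) → GTA (Val) — missense.
Synonymous: 2 of 7.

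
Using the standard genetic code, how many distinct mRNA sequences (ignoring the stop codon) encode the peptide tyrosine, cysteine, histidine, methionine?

Tyr: 2 codons.
Cys: 2 codons.
His: 2 codons.
Met: 1 codon.
2 × 2 × 2 × 1 = 8.

8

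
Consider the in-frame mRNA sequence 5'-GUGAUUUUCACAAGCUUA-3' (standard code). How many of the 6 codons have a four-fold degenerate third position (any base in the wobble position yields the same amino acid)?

Codon 1 GUG (Val): third position 4-fold.
Codon 2 AUU (Ile): third position 3-fold.
Codon 3 UUC (Phe): third position 2-fold.
Codon 4 ACA (Thr): third position 4-fold.
Codon 5 AGC (Ser): third position 2-fold.
Codon 6 UUA (Leu): third position 2-fold.
Four-fold degenerate third positions: 2.

2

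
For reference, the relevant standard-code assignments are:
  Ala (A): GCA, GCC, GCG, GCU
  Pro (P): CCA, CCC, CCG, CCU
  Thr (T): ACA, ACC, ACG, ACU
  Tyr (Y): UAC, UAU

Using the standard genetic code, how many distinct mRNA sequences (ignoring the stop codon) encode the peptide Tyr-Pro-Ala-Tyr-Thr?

256

Tyr: 2 codons.
Pro: 4 codons.
Ala: 4 codons.
Tyr: 2 codons.
Thr: 4 codons.
2 × 4 × 4 × 2 × 4 = 256.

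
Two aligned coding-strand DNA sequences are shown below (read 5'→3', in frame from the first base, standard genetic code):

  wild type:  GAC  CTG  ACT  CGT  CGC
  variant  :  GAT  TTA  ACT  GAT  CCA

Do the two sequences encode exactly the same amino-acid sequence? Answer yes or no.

Codon 1: GAC Asp / GAT Asp — synonymous.
Codon 2: CTG Leu / TTA Leu — synonymous.
Codon 3: ACT Thr / ACT Thr — identical.
Codon 4: CGT Arg / GAT Asp — nonsynonymous.
Codon 5: CGC Arg / CCA Pro — nonsynonymous.
Nonsynonymous differences: 2 → different protein.

no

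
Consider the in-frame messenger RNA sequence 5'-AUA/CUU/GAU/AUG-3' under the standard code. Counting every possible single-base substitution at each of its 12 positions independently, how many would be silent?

Codon 1 (AUA, Ile): 2 synonymous substitutions.
Codon 2 (CUU, Leu): 3 synonymous substitutions.
Codon 3 (GAU, Asp): 1 synonymous substitution.
Codon 4 (AUG, Met): 0 synonymous substitutions.
Total: 2 + 3 + 1 + 0 = 6.

6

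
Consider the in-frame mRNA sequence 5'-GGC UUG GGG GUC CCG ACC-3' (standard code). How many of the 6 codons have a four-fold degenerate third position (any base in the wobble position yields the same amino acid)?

5

Codon 1 GGC (Gly): third position 4-fold.
Codon 2 UUG (Leu): third position 2-fold.
Codon 3 GGG (Gly): third position 4-fold.
Codon 4 GUC (Val): third position 4-fold.
Codon 5 CCG (Pro): third position 4-fold.
Codon 6 ACC (Thr): third position 4-fold.
Four-fold degenerate third positions: 5.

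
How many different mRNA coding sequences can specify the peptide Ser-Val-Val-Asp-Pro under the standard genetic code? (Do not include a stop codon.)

768

Ser: 6 codons.
Val: 4 codons.
Val: 4 codons.
Asp: 2 codons.
Pro: 4 codons.
6 × 4 × 4 × 2 × 4 = 768.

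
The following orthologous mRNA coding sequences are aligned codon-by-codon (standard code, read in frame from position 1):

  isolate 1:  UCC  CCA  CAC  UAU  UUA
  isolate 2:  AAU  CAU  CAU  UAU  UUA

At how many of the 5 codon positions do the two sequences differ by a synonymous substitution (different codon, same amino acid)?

Codon 1: UCC Ser / AAU Asn — nonsynonymous.
Codon 2: CCA Pro / CAU His — nonsynonymous.
Codon 3: CAC His / CAU His — synonymous.
Codon 4: UAU Tyr / UAU Tyr — identical.
Codon 5: UUA Leu / UUA Leu — identical.
Synonymous differences: 1.

1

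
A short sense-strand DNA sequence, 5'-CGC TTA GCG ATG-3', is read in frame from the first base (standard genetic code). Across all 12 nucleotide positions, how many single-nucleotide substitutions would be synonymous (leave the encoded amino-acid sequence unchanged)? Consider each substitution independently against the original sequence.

8

Codon 1 (CGC, Arg): 3 synonymous substitutions.
Codon 2 (TTA, Leu): 2 synonymous substitutions.
Codon 3 (GCG, Ala): 3 synonymous substitutions.
Codon 4 (ATG, Met): 0 synonymous substitutions.
Total: 3 + 2 + 3 + 0 = 8.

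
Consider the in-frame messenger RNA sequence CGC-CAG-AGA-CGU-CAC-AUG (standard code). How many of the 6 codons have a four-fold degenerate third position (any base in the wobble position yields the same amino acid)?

Codon 1 CGC (Arg): third position 4-fold.
Codon 2 CAG (Gln): third position 2-fold.
Codon 3 AGA (Arg): third position 2-fold.
Codon 4 CGU (Arg): third position 4-fold.
Codon 5 CAC (His): third position 2-fold.
Codon 6 AUG (Met): third position 1-fold.
Four-fold degenerate third positions: 2.

2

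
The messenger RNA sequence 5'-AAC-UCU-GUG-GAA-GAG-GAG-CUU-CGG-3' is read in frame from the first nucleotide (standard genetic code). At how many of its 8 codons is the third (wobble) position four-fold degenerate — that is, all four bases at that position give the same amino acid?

4

Codon 1 AAC (Asn): third position 2-fold.
Codon 2 UCU (Ser): third position 4-fold.
Codon 3 GUG (Val): third position 4-fold.
Codon 4 GAA (Glu): third position 2-fold.
Codon 5 GAG (Glu): third position 2-fold.
Codon 6 GAG (Glu): third position 2-fold.
Codon 7 CUU (Leu): third position 4-fold.
Codon 8 CGG (Arg): third position 4-fold.
Four-fold degenerate third positions: 4.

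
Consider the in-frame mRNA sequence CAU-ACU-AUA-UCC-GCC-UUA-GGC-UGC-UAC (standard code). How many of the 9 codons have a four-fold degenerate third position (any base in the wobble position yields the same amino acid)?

Codon 1 CAU (His): third position 2-fold.
Codon 2 ACU (Thr): third position 4-fold.
Codon 3 AUA (Ile): third position 3-fold.
Codon 4 UCC (Ser): third position 4-fold.
Codon 5 GCC (Ala): third position 4-fold.
Codon 6 UUA (Leu): third position 2-fold.
Codon 7 GGC (Gly): third position 4-fold.
Codon 8 UGC (Cys): third position 2-fold.
Codon 9 UAC (Tyr): third position 2-fold.
Four-fold degenerate third positions: 4.

4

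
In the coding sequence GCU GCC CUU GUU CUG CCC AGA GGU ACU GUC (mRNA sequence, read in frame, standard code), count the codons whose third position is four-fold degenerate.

Codon 1 GCU (Ala): third position 4-fold.
Codon 2 GCC (Ala): third position 4-fold.
Codon 3 CUU (Leu): third position 4-fold.
Codon 4 GUU (Val): third position 4-fold.
Codon 5 CUG (Leu): third position 4-fold.
Codon 6 CCC (Pro): third position 4-fold.
Codon 7 AGA (Arg): third position 2-fold.
Codon 8 GGU (Gly): third position 4-fold.
Codon 9 ACU (Thr): third position 4-fold.
Codon 10 GUC (Val): third position 4-fold.
Four-fold degenerate third positions: 9.

9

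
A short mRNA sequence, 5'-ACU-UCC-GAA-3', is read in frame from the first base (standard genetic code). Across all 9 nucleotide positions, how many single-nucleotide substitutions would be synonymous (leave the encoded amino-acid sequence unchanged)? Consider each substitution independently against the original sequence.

Codon 1 (ACU, Thr): 3 synonymous substitutions.
Codon 2 (UCC, Ser): 3 synonymous substitutions.
Codon 3 (GAA, Glu): 1 synonymous substitution.
Total: 3 + 3 + 1 = 7.

7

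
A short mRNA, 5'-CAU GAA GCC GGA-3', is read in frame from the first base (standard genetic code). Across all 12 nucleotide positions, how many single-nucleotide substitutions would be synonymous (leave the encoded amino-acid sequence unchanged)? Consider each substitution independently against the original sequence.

Codon 1 (CAU, His): 1 synonymous substitution.
Codon 2 (GAA, Glu): 1 synonymous substitution.
Codon 3 (GCC, Ala): 3 synonymous substitutions.
Codon 4 (GGA, Gly): 3 synonymous substitutions.
Total: 1 + 1 + 3 + 3 = 8.

8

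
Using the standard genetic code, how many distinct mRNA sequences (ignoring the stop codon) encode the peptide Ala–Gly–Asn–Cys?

64

Ala: 4 codons.
Gly: 4 codons.
Asn: 2 codons.
Cys: 2 codons.
4 × 4 × 2 × 2 = 64.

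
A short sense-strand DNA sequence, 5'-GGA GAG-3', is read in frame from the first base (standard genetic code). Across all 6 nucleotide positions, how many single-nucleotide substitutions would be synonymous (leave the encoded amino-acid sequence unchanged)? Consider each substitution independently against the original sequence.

4

Codon 1 (GGA, Gly): 3 synonymous substitutions.
Codon 2 (GAG, Glu): 1 synonymous substitution.
Total: 3 + 1 = 4.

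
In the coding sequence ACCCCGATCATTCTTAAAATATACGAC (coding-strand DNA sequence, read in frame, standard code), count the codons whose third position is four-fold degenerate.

3

Codon 1 ACC (Thr): third position 4-fold.
Codon 2 CCG (Pro): third position 4-fold.
Codon 3 ATC (Ile): third position 3-fold.
Codon 4 ATT (Ile): third position 3-fold.
Codon 5 CTT (Leu): third position 4-fold.
Codon 6 AAA (Lys): third position 2-fold.
Codon 7 ATA (Ile): third position 3-fold.
Codon 8 TAC (Tyr): third position 2-fold.
Codon 9 GAC (Asp): third position 2-fold.
Four-fold degenerate third positions: 3.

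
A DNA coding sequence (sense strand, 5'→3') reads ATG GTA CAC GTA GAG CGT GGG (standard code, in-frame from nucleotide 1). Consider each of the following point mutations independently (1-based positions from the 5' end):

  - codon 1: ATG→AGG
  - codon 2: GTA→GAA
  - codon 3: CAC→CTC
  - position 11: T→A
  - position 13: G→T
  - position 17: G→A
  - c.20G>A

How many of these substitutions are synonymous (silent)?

Codon 1: ATG (Met) → AGG (Arg) — missense.
Codon 2: GTA (Val) → GAA (Glu) — missense.
Codon 3: CAC (His) → CTC (Leu) — missense.
Codon 4: GTA (Val) → GAA (Glu) — missense.
Codon 5: GAG (Glu) → TAG (Stop) — nonsense.
Codon 6: CGT (Arg) → CAT (His) — missense.
Codon 7: GGG (Gly) → GAG (Glu) — missense.
Synonymous: 0 of 7.

0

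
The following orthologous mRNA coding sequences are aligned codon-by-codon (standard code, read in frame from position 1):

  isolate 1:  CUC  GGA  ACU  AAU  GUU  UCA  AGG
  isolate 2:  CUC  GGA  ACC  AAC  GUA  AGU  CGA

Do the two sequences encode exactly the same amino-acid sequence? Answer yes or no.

Codon 1: CUC Leu / CUC Leu — identical.
Codon 2: GGA Gly / GGA Gly — identical.
Codon 3: ACU Thr / ACC Thr — synonymous.
Codon 4: AAU Asn / AAC Asn — synonymous.
Codon 5: GUU Val / GUA Val — synonymous.
Codon 6: UCA Ser / AGU Ser — synonymous.
Codon 7: AGG Arg / CGA Arg — synonymous.
Nonsynonymous differences: 0 → same protein.

yes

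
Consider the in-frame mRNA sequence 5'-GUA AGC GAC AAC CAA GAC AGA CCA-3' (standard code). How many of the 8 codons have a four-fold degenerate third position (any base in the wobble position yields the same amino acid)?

2

Codon 1 GUA (Val): third position 4-fold.
Codon 2 AGC (Ser): third position 2-fold.
Codon 3 GAC (Asp): third position 2-fold.
Codon 4 AAC (Asn): third position 2-fold.
Codon 5 CAA (Gln): third position 2-fold.
Codon 6 GAC (Asp): third position 2-fold.
Codon 7 AGA (Arg): third position 2-fold.
Codon 8 CCA (Pro): third position 4-fold.
Four-fold degenerate third positions: 2.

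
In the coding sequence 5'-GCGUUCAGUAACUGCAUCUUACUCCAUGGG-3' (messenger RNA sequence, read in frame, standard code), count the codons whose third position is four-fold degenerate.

Codon 1 GCG (Ala): third position 4-fold.
Codon 2 UUC (Phe): third position 2-fold.
Codon 3 AGU (Ser): third position 2-fold.
Codon 4 AAC (Asn): third position 2-fold.
Codon 5 UGC (Cys): third position 2-fold.
Codon 6 AUC (Ile): third position 3-fold.
Codon 7 UUA (Leu): third position 2-fold.
Codon 8 CUC (Leu): third position 4-fold.
Codon 9 CAU (His): third position 2-fold.
Codon 10 GGG (Gly): third position 4-fold.
Four-fold degenerate third positions: 3.

3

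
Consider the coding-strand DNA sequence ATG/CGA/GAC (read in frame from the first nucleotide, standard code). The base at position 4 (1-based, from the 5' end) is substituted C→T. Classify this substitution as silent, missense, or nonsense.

nonsense

Position 4 falls in codon 2: CGA → Arg.
After the substitution the codon is TGA → Stop.
The new codon is a stop codon, so this is a nonsense mutation.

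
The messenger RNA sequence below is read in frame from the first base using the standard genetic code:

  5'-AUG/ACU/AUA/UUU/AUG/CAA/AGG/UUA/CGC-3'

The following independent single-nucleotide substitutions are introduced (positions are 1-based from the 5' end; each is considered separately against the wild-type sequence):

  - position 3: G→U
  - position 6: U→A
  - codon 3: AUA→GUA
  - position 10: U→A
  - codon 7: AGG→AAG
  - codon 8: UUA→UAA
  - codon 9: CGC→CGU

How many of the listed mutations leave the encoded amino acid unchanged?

Codon 1: AUG (Met) → AUU (Ile) — missense.
Codon 2: ACU (Thr) → ACA (Thr) — synonymous.
Codon 3: AUA (Ile) → GUA (Val) — missense.
Codon 4: UUU (Phe) → AUU (Ile) — missense.
Codon 7: AGG (Arg) → AAG (Lys) — missense.
Codon 8: UUA (Leu) → UAA (Stop) — nonsense.
Codon 9: CGC (Arg) → CGU (Arg) — synonymous.
Synonymous: 2 of 7.

2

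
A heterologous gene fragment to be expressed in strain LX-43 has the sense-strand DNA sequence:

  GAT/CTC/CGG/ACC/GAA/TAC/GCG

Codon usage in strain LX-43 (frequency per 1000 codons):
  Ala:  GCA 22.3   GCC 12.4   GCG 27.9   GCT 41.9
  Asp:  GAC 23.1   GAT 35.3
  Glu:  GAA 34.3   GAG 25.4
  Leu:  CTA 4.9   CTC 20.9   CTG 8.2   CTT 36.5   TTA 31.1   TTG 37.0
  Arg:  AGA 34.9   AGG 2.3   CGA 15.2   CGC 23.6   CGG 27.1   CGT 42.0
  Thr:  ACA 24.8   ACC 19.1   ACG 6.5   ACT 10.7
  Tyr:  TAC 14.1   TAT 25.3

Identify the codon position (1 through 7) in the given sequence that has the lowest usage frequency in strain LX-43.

Codon 1 GAT (Asp): 35.3 per 1000.
Codon 2 CTC (Leu): 20.9 per 1000.
Codon 3 CGG (Arg): 27.1 per 1000.
Codon 4 ACC (Thr): 19.1 per 1000.
Codon 5 GAA (Glu): 34.3 per 1000.
Codon 6 TAC (Tyr): 14.1 per 1000.
Codon 7 GCG (Ala): 27.9 per 1000.
Lowest frequency is 14.1 at codon 6.

6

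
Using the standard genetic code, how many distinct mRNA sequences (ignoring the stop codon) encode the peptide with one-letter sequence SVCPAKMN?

Ser: 6 codons.
Val: 4 codons.
Cys: 2 codons.
Pro: 4 codons.
Ala: 4 codons.
Lys: 2 codons.
Met: 1 codon.
Asn: 2 codons.
6 × 4 × 2 × 4 × 4 × 2 × 1 × 2 = 3072.

3072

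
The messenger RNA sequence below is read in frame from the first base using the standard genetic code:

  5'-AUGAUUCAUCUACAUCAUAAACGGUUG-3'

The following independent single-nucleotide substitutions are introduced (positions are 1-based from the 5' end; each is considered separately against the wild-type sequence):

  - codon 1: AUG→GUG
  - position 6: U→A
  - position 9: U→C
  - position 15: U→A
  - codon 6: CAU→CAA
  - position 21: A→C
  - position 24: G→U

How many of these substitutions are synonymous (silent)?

Codon 1: AUG (Met) → GUG (Val) — missense.
Codon 2: AUU (Ile) → AUA (Ile) — synonymous.
Codon 3: CAU (His) → CAC (His) — synonymous.
Codon 5: CAU (His) → CAA (Gln) — missense.
Codon 6: CAU (His) → CAA (Gln) — missense.
Codon 7: AAA (Lys) → AAC (Asn) — missense.
Codon 8: CGG (Arg) → CGU (Arg) — synonymous.
Synonymous: 3 of 7.

3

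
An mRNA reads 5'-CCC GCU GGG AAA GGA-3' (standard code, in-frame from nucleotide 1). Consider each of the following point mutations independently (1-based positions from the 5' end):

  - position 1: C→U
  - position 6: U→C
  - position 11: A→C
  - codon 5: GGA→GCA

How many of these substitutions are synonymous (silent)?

Codon 1: CCC (Pro) → UCC (Ser) — missense.
Codon 2: GCU (Ala) → GCC (Ala) — synonymous.
Codon 4: AAA (Lys) → ACA (Thr) — missense.
Codon 5: GGA (Gly) → GCA (Ala) — missense.
Synonymous: 1 of 4.

1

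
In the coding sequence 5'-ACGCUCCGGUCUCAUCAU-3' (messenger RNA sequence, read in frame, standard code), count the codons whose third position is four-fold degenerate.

4

Codon 1 ACG (Thr): third position 4-fold.
Codon 2 CUC (Leu): third position 4-fold.
Codon 3 CGG (Arg): third position 4-fold.
Codon 4 UCU (Ser): third position 4-fold.
Codon 5 CAU (His): third position 2-fold.
Codon 6 CAU (His): third position 2-fold.
Four-fold degenerate third positions: 4.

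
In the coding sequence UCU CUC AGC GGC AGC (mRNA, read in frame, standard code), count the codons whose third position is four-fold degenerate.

Codon 1 UCU (Ser): third position 4-fold.
Codon 2 CUC (Leu): third position 4-fold.
Codon 3 AGC (Ser): third position 2-fold.
Codon 4 GGC (Gly): third position 4-fold.
Codon 5 AGC (Ser): third position 2-fold.
Four-fold degenerate third positions: 3.

3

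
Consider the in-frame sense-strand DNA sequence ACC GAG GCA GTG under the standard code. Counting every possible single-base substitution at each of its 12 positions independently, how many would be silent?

10

Codon 1 (ACC, Thr): 3 synonymous substitutions.
Codon 2 (GAG, Glu): 1 synonymous substitution.
Codon 3 (GCA, Ala): 3 synonymous substitutions.
Codon 4 (GTG, Val): 3 synonymous substitutions.
Total: 3 + 1 + 3 + 3 = 10.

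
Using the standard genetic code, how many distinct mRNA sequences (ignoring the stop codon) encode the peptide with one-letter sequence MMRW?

Met: 1 codon.
Met: 1 codon.
Arg: 6 codons.
Trp: 1 codon.
1 × 1 × 6 × 1 = 6.

6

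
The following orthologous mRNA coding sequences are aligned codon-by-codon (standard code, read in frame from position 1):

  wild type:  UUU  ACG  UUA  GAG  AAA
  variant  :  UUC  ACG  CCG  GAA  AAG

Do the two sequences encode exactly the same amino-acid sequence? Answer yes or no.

no

Codon 1: UUU Phe / UUC Phe — synonymous.
Codon 2: ACG Thr / ACG Thr — identical.
Codon 3: UUA Leu / CCG Pro — nonsynonymous.
Codon 4: GAG Glu / GAA Glu — synonymous.
Codon 5: AAA Lys / AAG Lys — synonymous.
Nonsynonymous differences: 1 → different protein.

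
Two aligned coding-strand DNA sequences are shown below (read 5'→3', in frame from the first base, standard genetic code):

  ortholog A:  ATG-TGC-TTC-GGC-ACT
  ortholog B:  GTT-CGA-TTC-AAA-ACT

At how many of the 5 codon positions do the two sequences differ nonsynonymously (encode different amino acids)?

Codon 1: ATG Met / GTT Val — nonsynonymous.
Codon 2: TGC Cys / CGA Arg — nonsynonymous.
Codon 3: TTC Phe / TTC Phe — identical.
Codon 4: GGC Gly / AAA Lys — nonsynonymous.
Codon 5: ACT Thr / ACT Thr — identical.
Nonsynonymous differences: 3.

3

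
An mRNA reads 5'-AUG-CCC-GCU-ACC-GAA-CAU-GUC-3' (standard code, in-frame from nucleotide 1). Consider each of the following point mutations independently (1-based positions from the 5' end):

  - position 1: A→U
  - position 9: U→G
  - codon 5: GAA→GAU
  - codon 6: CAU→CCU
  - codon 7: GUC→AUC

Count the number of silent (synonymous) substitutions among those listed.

Codon 1: AUG (Met) → UUG (Leu) — missense.
Codon 3: GCU (Ala) → GCG (Ala) — synonymous.
Codon 5: GAA (Glu) → GAU (Asp) — missense.
Codon 6: CAU (His) → CCU (Pro) — missense.
Codon 7: GUC (Val) → AUC (Ile) — missense.
Synonymous: 1 of 5.

1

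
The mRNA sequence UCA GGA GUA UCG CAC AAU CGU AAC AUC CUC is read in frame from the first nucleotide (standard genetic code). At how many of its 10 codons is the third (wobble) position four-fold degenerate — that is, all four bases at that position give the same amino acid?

6

Codon 1 UCA (Ser): third position 4-fold.
Codon 2 GGA (Gly): third position 4-fold.
Codon 3 GUA (Val): third position 4-fold.
Codon 4 UCG (Ser): third position 4-fold.
Codon 5 CAC (His): third position 2-fold.
Codon 6 AAU (Asn): third position 2-fold.
Codon 7 CGU (Arg): third position 4-fold.
Codon 8 AAC (Asn): third position 2-fold.
Codon 9 AUC (Ile): third position 3-fold.
Codon 10 CUC (Leu): third position 4-fold.
Four-fold degenerate third positions: 6.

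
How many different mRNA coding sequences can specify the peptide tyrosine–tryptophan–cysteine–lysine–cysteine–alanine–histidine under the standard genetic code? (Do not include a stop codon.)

128

Tyr: 2 codons.
Trp: 1 codon.
Cys: 2 codons.
Lys: 2 codons.
Cys: 2 codons.
Ala: 4 codons.
His: 2 codons.
2 × 1 × 2 × 2 × 2 × 4 × 2 = 128.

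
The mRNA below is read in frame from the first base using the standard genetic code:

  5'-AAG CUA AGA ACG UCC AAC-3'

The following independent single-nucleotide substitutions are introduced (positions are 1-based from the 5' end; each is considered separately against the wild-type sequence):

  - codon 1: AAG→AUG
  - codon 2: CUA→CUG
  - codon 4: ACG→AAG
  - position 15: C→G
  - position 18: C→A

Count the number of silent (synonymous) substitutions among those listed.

Codon 1: AAG (Lys) → AUG (Met) — missense.
Codon 2: CUA (Leu) → CUG (Leu) — synonymous.
Codon 4: ACG (Thr) → AAG (Lys) — missense.
Codon 5: UCC (Ser) → UCG (Ser) — synonymous.
Codon 6: AAC (Asn) → AAA (Lys) — missense.
Synonymous: 2 of 5.

2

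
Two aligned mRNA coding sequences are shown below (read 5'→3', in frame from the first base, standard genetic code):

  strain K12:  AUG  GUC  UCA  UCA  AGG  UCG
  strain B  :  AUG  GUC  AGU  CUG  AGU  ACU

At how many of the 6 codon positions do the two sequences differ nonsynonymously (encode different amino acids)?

3

Codon 1: AUG Met / AUG Met — identical.
Codon 2: GUC Val / GUC Val — identical.
Codon 3: UCA Ser / AGU Ser — synonymous.
Codon 4: UCA Ser / CUG Leu — nonsynonymous.
Codon 5: AGG Arg / AGU Ser — nonsynonymous.
Codon 6: UCG Ser / ACU Thr — nonsynonymous.
Nonsynonymous differences: 3.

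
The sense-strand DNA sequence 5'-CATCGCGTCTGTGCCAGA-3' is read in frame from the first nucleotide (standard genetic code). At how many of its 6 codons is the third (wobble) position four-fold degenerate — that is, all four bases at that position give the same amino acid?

3

Codon 1 CAT (His): third position 2-fold.
Codon 2 CGC (Arg): third position 4-fold.
Codon 3 GTC (Val): third position 4-fold.
Codon 4 TGT (Cys): third position 2-fold.
Codon 5 GCC (Ala): third position 4-fold.
Codon 6 AGA (Arg): third position 2-fold.
Four-fold degenerate third positions: 3.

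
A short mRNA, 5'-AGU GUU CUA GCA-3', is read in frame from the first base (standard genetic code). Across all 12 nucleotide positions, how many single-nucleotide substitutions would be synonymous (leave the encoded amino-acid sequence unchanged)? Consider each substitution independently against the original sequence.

11

Codon 1 (AGU, Ser): 1 synonymous substitution.
Codon 2 (GUU, Val): 3 synonymous substitutions.
Codon 3 (CUA, Leu): 4 synonymous substitutions.
Codon 4 (GCA, Ala): 3 synonymous substitutions.
Total: 1 + 3 + 4 + 3 = 11.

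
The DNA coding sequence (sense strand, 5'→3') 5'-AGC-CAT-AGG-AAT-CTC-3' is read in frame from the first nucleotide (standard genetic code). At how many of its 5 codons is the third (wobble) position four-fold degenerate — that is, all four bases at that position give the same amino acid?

Codon 1 AGC (Ser): third position 2-fold.
Codon 2 CAT (His): third position 2-fold.
Codon 3 AGG (Arg): third position 2-fold.
Codon 4 AAT (Asn): third position 2-fold.
Codon 5 CTC (Leu): third position 4-fold.
Four-fold degenerate third positions: 1.

1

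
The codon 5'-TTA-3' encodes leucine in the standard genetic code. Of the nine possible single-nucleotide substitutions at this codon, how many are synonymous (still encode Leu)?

Position 1: CTA → 1 synonymous.
Position 2: none → 0 synonymous.
Position 3: TTG → 1 synonymous.
Total: 1 + 0 + 1 = 2.

2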